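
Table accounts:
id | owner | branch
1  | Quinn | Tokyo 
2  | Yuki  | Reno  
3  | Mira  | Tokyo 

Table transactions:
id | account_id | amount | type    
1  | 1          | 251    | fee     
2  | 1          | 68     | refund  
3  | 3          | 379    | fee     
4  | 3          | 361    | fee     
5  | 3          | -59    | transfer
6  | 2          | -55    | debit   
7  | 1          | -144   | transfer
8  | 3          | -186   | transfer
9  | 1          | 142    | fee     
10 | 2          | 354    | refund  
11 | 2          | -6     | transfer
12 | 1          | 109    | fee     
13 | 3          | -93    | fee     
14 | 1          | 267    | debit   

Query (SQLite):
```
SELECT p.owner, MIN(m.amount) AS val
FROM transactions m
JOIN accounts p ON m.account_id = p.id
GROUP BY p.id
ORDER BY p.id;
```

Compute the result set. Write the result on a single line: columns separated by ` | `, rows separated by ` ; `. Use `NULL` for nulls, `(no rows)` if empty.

Join each transactions row to its accounts via account_id.
Group joined rows by accounts.id; compute MIN(m.amount) per group.
  1: ids {1, 2, 7, 9, 12, 14} → MIN(m.amount)=-144
  2: ids {6, 10, 11} → MIN(m.amount)=-55
  3: ids {3, 4, 5, 8, 13} → MIN(m.amount)=-186

Quinn | -144 ; Yuki | -55 ; Mira | -186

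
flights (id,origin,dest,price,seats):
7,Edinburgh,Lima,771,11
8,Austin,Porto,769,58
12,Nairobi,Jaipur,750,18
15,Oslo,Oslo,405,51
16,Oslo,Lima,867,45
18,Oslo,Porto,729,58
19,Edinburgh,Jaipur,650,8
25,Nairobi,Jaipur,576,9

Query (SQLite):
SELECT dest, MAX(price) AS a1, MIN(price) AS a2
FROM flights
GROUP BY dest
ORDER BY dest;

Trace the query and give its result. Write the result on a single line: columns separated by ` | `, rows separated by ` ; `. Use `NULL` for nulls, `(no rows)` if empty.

Group flights by dest.
Per group compute: MAX(price), MIN(price).
  Jaipur: ids {12, 19, 25} → MAX(price)=750, MIN(price)=576
  Lima: ids {7, 16} → MAX(price)=867, MIN(price)=771
  Oslo: ids {15} → MAX(price)=405, MIN(price)=405
  Porto: ids {8, 18} → MAX(price)=769, MIN(price)=729

Jaipur | 750 | 576 ; Lima | 867 | 771 ; Oslo | 405 | 405 ; Porto | 769 | 729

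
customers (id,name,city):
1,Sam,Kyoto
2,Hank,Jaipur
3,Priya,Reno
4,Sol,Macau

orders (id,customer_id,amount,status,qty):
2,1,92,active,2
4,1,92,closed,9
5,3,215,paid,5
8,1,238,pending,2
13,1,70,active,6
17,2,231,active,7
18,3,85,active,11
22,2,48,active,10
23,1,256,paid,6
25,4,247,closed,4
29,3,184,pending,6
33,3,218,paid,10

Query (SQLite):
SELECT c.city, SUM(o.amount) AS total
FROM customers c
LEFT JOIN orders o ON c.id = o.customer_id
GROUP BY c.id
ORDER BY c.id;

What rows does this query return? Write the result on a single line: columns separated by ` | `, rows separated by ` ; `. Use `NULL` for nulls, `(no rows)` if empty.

Kyoto | 748 ; Jaipur | 279 ; Reno | 702 ; Macau | 247

LEFT JOIN keeps every customers row; unmatched ones get NULL for orders columns.
Group by customers.id and compute SUM(o.amount). SUM over an all-NULL group is NULL.
  1: ids {2, 4, 8, 13, 23} → SUM(o.amount)=748
  2: ids {17, 22} → SUM(o.amount)=279
  3: ids {5, 18, 29, 33} → SUM(o.amount)=702
  4: ids {25} → SUM(o.amount)=247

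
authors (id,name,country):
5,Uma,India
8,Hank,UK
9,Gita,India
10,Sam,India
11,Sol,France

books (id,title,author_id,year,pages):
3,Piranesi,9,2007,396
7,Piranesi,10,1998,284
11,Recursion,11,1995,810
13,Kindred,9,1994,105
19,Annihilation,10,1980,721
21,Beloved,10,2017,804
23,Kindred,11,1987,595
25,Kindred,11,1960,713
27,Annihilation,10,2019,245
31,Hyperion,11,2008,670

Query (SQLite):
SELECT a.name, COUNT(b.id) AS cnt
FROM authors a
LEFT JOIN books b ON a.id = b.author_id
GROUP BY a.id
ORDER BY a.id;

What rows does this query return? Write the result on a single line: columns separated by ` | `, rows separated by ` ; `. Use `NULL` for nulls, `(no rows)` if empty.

Uma | 0 ; Hank | 0 ; Gita | 2 ; Sam | 4 ; Sol | 4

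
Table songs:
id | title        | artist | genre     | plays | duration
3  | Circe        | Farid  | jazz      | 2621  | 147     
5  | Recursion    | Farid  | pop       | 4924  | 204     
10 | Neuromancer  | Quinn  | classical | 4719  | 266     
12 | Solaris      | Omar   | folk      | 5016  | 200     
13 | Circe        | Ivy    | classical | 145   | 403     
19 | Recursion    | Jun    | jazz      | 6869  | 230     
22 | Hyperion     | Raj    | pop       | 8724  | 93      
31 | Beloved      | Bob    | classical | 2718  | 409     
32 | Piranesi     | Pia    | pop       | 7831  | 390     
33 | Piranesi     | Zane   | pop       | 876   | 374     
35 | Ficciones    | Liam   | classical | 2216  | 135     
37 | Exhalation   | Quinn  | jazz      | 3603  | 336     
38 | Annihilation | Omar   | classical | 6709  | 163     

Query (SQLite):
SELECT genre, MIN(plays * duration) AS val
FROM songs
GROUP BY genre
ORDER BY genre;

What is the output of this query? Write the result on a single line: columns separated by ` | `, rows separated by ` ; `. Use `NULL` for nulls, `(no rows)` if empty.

For each row compute plays * duration.
Group by genre; take MIN of the expression per group.
  classical: ids {10, 13, 31, 35, 38} → MIN(plays * duration)=58435
  folk: ids {12} → MIN(plays * duration)=1003200
  jazz: ids {3, 19, 37} → MIN(plays * duration)=385287
  pop: ids {5, 22, 32, 33} → MIN(plays * duration)=327624

classical | 58435 ; folk | 1003200 ; jazz | 385287 ; pop | 327624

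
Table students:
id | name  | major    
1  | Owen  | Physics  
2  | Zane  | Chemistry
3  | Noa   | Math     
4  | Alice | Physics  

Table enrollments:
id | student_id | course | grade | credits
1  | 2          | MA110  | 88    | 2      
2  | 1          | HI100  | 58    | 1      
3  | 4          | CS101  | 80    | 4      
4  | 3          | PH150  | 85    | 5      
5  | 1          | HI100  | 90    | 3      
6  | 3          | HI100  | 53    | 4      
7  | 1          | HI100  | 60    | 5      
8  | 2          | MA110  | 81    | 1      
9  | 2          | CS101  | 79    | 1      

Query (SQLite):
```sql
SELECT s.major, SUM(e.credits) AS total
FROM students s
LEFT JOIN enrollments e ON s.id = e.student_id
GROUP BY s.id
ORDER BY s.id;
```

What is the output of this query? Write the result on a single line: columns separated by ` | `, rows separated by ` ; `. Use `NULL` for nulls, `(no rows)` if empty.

LEFT JOIN keeps every students row; unmatched ones get NULL for enrollments columns.
Group by students.id and compute SUM(e.credits). SUM over an all-NULL group is NULL.
  1: ids {2, 5, 7} → SUM(e.credits)=9
  2: ids {1, 8, 9} → SUM(e.credits)=4
  3: ids {4, 6} → SUM(e.credits)=9
  4: ids {3} → SUM(e.credits)=4

Physics | 9 ; Chemistry | 4 ; Math | 9 ; Physics | 4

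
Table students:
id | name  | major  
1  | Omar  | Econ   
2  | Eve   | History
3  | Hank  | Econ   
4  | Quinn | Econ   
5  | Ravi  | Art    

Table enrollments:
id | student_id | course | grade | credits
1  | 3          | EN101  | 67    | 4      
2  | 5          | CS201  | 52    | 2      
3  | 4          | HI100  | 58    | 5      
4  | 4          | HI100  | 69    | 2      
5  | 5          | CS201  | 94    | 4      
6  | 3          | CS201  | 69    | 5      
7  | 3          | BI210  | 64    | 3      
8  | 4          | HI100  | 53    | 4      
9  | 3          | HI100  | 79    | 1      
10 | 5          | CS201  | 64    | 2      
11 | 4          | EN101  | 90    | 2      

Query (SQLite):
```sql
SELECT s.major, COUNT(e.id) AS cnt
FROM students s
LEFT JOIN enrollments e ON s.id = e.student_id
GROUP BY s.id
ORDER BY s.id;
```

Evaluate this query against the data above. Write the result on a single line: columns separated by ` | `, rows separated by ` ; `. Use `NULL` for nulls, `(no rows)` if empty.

LEFT JOIN keeps every students row; unmatched ones get NULL for enrollments columns.
Group by students.id and compute COUNT(e.id). COUNT(col) of an all-NULL group is 0.
  1: ids {—} → COUNT(e.id)=0
  2: ids {—} → COUNT(e.id)=0
  3: ids {1, 6, 7, 9} → COUNT(e.id)=4
  4: ids {3, 4, 8, 11} → COUNT(e.id)=4
  5: ids {2, 5, 10} → COUNT(e.id)=3

Econ | 0 ; History | 0 ; Econ | 4 ; Econ | 4 ; Art | 3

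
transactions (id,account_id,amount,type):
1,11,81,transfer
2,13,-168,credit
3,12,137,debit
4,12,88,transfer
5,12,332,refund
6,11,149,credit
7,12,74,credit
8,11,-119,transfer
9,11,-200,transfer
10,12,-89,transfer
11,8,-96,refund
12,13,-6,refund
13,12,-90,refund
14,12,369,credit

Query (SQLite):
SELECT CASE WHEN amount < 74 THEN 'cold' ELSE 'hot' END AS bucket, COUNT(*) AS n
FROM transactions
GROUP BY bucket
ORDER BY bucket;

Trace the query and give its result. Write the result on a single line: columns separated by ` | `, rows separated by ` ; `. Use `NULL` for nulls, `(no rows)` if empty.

Bucket rows by amount < 74 → 'cold' else 'hot'; count each bucket.

cold | 7 ; hot | 7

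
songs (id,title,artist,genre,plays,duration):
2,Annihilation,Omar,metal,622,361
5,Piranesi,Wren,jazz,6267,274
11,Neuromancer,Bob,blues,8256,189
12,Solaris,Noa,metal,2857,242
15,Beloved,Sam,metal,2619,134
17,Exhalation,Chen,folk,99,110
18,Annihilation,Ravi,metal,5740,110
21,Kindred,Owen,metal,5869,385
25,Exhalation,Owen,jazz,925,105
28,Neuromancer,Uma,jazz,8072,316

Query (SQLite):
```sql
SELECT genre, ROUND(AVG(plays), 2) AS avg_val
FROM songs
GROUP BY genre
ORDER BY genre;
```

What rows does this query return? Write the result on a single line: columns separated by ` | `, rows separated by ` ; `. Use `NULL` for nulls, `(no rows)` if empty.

blues | 8256 ; folk | 99 ; jazz | 5088 ; metal | 3541.4

Partition songs by genre; compute ROUND(AVG(plays), 2) within each group.
  blues: ids {11} → ROUND(AVG(plays), 2)=8256
  folk: ids {17} → ROUND(AVG(plays), 2)=99
  jazz: ids {5, 25, 28} → ROUND(AVG(plays), 2)=5088
  metal: ids {2, 12, 15, 18, 21} → ROUND(AVG(plays), 2)=3541.4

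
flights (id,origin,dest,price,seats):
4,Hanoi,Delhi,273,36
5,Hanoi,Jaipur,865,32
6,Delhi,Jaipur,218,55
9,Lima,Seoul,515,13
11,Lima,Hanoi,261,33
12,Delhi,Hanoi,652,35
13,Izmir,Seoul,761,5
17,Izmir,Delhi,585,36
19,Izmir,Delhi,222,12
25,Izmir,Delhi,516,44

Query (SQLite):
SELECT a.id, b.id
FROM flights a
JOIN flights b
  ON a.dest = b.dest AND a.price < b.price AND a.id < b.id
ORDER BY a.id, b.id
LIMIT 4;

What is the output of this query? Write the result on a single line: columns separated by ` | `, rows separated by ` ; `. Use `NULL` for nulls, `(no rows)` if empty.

4 | 17 ; 4 | 25 ; 9 | 13 ; 11 | 12

Pairs (a,b) with same dest, a.price < b.price, a.id < b.id.
dest groups: Delhi:{4,17,19,25} Hanoi:{11,12} Jaipur:{5,6} Seoul:{9,13}
Ordered by (a.id, b.id); first 4.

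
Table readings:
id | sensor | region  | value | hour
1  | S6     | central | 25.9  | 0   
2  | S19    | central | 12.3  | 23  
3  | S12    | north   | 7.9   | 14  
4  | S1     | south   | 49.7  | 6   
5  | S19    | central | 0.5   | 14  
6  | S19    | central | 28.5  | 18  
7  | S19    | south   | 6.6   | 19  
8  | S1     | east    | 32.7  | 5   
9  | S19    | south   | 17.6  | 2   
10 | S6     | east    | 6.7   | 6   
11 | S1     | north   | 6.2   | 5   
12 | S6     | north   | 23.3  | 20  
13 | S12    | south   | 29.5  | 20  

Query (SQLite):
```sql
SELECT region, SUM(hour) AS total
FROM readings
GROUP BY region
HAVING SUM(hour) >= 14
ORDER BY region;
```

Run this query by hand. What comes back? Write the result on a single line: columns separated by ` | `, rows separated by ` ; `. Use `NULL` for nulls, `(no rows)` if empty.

central | 55 ; north | 39 ; south | 47

Partition readings by region; compute SUM(hour) within each group.
HAVING: keep groups where SUM(hour) >= 14.
  central: ids {1, 2, 5, 6} → SUM(hour)=55
  east: ids {8, 10} → SUM(hour)=11
  north: ids {3, 11, 12} → SUM(hour)=39
  south: ids {4, 7, 9, 13} → SUM(hour)=47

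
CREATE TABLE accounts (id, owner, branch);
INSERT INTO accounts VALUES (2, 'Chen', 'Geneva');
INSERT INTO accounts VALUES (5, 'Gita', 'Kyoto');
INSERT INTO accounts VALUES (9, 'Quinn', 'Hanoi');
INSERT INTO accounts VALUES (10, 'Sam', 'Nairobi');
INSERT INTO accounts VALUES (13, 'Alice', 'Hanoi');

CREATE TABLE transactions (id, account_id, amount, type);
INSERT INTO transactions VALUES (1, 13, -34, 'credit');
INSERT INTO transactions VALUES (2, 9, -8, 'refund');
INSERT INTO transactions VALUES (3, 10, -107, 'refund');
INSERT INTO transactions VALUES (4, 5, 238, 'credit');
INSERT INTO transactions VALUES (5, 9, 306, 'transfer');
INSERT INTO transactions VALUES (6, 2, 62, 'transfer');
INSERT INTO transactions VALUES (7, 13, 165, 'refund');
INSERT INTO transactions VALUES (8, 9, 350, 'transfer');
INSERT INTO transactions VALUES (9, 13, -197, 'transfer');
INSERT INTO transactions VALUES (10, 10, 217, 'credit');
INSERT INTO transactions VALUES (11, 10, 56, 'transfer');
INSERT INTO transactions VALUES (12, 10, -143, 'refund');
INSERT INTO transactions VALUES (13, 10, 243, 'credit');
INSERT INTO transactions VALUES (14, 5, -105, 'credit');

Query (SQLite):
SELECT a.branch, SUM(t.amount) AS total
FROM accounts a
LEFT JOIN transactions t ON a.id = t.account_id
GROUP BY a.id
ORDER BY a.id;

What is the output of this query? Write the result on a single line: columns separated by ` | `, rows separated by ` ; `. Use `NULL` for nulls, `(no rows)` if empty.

Geneva | 62 ; Kyoto | 133 ; Hanoi | 648 ; Nairobi | 266 ; Hanoi | -66

LEFT JOIN keeps every accounts row; unmatched ones get NULL for transactions columns.
Group by accounts.id and compute SUM(t.amount). SUM over an all-NULL group is NULL.
  2: ids {6} → SUM(t.amount)=62
  5: ids {4, 14} → SUM(t.amount)=133
  9: ids {2, 5, 8} → SUM(t.amount)=648
  10: ids {3, 10, 11, 12, 13} → SUM(t.amount)=266
  13: ids {1, 7, 9} → SUM(t.amount)=-66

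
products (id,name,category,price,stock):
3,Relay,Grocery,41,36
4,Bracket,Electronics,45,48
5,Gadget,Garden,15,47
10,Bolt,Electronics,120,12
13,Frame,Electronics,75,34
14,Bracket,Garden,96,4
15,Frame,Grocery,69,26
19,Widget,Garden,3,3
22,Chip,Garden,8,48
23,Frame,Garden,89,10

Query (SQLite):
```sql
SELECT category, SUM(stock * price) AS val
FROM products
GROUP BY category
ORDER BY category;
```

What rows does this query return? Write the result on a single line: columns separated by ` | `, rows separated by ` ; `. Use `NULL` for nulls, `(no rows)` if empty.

Electronics | 6150 ; Garden | 2372 ; Grocery | 3270

For each row compute stock * price.
Group by category; take SUM of the expression per group.
  Electronics: ids {4, 10, 13} → SUM(stock * price)=6150
  Garden: ids {5, 14, 19, 22, 23} → SUM(stock * price)=2372
  Grocery: ids {3, 15} → SUM(stock * price)=3270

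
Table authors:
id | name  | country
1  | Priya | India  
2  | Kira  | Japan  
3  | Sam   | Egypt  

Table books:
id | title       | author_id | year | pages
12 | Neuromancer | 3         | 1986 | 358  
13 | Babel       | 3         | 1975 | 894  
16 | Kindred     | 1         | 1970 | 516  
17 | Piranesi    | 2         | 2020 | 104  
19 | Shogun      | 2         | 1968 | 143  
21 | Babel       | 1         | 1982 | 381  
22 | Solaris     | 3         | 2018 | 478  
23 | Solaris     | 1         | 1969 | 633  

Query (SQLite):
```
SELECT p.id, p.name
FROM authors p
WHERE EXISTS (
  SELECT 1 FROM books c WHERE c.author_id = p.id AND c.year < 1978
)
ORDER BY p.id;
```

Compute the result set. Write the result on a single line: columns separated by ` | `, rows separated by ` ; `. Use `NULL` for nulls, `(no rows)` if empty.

For each authors row, check whether any books with matching author_id has year < 1978.
Keep rows where that is true.

1 | Priya ; 2 | Kira ; 3 | Sam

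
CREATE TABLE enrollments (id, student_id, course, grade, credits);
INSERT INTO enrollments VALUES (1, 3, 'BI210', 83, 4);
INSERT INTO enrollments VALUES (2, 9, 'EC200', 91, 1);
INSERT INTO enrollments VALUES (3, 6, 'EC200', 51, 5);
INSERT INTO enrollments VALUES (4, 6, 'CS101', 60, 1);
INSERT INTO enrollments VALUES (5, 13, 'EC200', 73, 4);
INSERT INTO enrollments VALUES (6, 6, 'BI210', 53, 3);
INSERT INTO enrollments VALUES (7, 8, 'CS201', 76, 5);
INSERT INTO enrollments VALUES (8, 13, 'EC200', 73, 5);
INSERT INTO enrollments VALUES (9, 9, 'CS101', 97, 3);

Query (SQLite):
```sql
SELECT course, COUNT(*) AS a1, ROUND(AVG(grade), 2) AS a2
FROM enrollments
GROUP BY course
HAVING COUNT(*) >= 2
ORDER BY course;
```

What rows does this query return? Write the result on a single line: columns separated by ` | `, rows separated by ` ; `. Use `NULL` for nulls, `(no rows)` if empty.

Group enrollments by course.
Per group compute: COUNT(*), ROUND(AVG(grade), 2).
HAVING: drop groups with fewer than 2 rows.
  BI210: ids {1, 6} → COUNT(*)=2, ROUND(AVG(grade), 2)=68
  CS101: ids {4, 9} → COUNT(*)=2, ROUND(AVG(grade), 2)=78.5
  CS201: ids {7} → COUNT(*)=1, ROUND(AVG(grade), 2)=76
  EC200: ids {2, 3, 5, 8} → COUNT(*)=4, ROUND(AVG(grade), 2)=72

BI210 | 2 | 68 ; CS101 | 2 | 78.5 ; EC200 | 4 | 72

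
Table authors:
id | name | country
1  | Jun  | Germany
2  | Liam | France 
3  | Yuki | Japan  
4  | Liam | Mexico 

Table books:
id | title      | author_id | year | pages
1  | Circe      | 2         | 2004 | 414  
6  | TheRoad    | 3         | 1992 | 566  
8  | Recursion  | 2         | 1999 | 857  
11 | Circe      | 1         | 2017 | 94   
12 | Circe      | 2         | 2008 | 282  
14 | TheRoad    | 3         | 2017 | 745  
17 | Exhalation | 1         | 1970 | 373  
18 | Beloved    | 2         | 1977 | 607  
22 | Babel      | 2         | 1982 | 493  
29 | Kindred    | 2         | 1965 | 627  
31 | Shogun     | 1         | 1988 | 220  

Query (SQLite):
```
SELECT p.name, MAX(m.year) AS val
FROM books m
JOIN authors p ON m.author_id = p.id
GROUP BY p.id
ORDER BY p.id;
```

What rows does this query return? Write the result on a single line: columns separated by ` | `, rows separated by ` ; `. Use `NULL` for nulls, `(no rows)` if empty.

Jun | 2017 ; Liam | 2008 ; Yuki | 2017

Join each books row to its authors via author_id.
Group joined rows by authors.id; compute MAX(m.year) per group.
  1: ids {11, 17, 31} → MAX(m.year)=2017
  2: ids {1, 8, 12, 18, 22, 29} → MAX(m.year)=2008
  3: ids {6, 14} → MAX(m.year)=2017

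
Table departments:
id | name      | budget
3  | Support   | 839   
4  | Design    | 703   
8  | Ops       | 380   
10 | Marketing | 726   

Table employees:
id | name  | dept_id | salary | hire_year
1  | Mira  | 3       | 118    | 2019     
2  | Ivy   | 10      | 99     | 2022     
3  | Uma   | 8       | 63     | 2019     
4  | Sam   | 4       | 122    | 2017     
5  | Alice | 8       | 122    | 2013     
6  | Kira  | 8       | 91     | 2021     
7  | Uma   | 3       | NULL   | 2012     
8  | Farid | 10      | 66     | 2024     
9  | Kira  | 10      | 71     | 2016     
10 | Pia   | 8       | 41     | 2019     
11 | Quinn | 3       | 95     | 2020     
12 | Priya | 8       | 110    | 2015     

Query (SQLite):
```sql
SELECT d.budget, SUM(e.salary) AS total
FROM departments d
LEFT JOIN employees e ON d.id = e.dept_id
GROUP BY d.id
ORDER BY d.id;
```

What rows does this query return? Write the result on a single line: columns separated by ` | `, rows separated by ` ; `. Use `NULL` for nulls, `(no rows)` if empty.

839 | 213 ; 703 | 122 ; 380 | 427 ; 726 | 236

LEFT JOIN keeps every departments row; unmatched ones get NULL for employees columns.
Group by departments.id and compute SUM(e.salary). SUM over an all-NULL group is NULL.
  3: ids {1, 7, 11} → SUM(e.salary)=213
  4: ids {4} → SUM(e.salary)=122
  8: ids {3, 5, 6, 10, 12} → SUM(e.salary)=427
  10: ids {2, 8, 9} → SUM(e.salary)=236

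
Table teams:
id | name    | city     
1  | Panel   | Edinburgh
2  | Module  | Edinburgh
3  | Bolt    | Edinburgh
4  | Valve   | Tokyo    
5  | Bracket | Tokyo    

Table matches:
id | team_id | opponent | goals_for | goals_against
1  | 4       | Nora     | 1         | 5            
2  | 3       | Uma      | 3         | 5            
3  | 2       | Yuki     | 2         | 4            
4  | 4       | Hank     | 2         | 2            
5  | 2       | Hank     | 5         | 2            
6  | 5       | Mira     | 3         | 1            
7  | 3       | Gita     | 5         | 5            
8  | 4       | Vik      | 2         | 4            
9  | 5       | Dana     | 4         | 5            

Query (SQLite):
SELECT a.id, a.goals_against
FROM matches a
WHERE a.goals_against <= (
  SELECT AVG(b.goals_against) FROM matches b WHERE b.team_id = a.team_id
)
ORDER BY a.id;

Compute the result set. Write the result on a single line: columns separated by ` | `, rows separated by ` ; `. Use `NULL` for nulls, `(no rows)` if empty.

2 | 5 ; 4 | 2 ; 5 | 2 ; 6 | 1 ; 7 | 5

For each matches row a, compute AVG(goals_against) over rows sharing a.team_id.
Keep row a if a.goals_against <= that per-group AVG.
  team_id=2: AVG(goals_against) = 3.0
  team_id=3: AVG(goals_against) = 5.0
  team_id=4: AVG(goals_against) = 3.666667
  team_id=5: AVG(goals_against) = 3.0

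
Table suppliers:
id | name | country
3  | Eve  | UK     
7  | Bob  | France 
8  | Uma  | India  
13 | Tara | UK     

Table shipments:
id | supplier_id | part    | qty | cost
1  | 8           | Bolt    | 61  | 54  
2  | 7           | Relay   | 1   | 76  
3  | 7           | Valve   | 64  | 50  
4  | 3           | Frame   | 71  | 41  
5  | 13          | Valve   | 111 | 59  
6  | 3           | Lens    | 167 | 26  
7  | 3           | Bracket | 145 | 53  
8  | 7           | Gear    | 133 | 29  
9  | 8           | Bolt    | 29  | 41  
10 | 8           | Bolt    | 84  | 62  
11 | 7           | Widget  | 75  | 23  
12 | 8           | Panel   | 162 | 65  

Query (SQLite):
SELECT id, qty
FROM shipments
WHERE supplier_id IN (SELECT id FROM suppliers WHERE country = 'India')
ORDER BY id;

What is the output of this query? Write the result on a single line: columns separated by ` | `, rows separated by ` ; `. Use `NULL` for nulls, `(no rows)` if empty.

Inner query: suppliers.id where country = 'India'.
Outer: keep shipments rows whose supplier_id is in that set.
Inner query → {8}

1 | 61 ; 9 | 29 ; 10 | 84 ; 12 | 162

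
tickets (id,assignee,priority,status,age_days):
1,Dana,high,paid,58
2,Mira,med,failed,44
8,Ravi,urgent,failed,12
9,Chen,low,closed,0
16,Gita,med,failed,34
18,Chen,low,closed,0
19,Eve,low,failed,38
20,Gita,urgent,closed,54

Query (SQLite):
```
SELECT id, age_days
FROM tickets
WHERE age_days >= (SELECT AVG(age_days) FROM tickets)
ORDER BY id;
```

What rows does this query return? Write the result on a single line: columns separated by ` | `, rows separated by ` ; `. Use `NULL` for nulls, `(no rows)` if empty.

Scalar subquery: AVG(age_days) over all tickets rows = 30.0.
Keep rows where age_days >= that value.

1 | 58 ; 2 | 44 ; 16 | 34 ; 19 | 38 ; 20 | 54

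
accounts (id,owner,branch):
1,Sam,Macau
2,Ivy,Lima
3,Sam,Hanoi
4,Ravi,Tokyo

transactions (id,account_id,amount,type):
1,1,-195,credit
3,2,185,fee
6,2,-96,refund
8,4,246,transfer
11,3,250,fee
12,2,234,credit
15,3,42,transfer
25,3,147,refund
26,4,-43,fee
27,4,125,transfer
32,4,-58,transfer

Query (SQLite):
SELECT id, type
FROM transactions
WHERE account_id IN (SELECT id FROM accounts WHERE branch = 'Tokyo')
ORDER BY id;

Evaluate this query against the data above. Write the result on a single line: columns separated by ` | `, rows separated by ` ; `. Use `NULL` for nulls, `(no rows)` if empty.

Inner query: accounts.id where branch = 'Tokyo'.
Outer: keep transactions rows whose account_id is in that set.
Inner query → {4}

8 | transfer ; 26 | fee ; 27 | transfer ; 32 | transfer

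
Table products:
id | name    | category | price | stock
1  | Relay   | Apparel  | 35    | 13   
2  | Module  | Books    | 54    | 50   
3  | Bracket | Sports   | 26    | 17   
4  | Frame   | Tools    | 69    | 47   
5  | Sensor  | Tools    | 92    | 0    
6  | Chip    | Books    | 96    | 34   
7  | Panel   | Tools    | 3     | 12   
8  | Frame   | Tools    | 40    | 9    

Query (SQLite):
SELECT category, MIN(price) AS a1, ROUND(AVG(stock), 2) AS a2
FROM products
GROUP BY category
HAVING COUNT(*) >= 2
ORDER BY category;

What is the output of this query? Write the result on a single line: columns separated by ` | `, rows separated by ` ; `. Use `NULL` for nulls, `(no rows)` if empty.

Books | 54 | 42 ; Tools | 3 | 17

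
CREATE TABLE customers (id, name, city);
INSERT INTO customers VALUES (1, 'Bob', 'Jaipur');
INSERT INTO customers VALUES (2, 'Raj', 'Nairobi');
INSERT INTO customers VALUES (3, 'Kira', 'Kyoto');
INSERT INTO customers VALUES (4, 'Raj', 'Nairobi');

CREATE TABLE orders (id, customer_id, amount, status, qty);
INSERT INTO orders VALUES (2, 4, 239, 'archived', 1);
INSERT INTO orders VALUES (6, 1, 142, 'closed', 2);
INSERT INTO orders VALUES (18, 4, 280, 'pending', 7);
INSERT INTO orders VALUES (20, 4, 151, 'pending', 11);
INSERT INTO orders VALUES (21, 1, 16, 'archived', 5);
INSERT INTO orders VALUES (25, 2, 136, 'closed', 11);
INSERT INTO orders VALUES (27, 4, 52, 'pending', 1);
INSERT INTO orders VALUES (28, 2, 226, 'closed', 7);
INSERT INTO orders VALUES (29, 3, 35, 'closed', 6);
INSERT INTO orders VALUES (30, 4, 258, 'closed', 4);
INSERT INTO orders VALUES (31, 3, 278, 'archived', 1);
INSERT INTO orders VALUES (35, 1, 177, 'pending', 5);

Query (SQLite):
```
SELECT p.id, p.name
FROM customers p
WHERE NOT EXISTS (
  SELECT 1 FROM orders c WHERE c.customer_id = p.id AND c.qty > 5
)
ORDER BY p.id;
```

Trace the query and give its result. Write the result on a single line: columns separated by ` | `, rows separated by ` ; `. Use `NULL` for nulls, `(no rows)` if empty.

For each customers row, check whether any orders with matching customer_id has qty > 5.
Keep rows where that is false.

1 | Bob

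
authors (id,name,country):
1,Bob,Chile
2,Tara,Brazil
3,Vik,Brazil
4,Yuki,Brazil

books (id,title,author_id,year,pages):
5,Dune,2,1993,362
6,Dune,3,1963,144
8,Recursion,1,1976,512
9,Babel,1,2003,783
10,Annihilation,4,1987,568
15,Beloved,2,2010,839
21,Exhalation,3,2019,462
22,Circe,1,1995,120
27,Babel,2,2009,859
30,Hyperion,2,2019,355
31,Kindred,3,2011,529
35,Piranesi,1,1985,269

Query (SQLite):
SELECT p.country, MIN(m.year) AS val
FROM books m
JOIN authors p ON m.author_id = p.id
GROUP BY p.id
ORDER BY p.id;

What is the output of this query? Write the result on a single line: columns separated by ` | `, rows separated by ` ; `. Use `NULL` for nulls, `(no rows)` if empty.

Chile | 1976 ; Brazil | 1993 ; Brazil | 1963 ; Brazil | 1987

Join each books row to its authors via author_id.
Group joined rows by authors.id; compute MIN(m.year) per group.
  1: ids {8, 9, 22, 35} → MIN(m.year)=1976
  2: ids {5, 15, 27, 30} → MIN(m.year)=1993
  3: ids {6, 21, 31} → MIN(m.year)=1963
  4: ids {10} → MIN(m.year)=1987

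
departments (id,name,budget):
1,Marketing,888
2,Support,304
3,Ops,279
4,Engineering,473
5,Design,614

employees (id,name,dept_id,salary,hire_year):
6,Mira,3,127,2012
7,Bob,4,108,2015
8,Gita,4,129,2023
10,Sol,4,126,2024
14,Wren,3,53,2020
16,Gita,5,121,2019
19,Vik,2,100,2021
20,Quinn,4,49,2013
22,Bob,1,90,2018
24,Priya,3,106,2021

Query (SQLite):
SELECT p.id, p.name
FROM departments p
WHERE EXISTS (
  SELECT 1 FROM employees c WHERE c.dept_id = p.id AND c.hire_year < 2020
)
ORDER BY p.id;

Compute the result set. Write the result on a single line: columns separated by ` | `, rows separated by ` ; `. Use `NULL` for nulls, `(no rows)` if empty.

For each departments row, check whether any employees with matching dept_id has hire_year < 2020.
Keep rows where that is true.

1 | Marketing ; 3 | Ops ; 4 | Engineering ; 5 | Design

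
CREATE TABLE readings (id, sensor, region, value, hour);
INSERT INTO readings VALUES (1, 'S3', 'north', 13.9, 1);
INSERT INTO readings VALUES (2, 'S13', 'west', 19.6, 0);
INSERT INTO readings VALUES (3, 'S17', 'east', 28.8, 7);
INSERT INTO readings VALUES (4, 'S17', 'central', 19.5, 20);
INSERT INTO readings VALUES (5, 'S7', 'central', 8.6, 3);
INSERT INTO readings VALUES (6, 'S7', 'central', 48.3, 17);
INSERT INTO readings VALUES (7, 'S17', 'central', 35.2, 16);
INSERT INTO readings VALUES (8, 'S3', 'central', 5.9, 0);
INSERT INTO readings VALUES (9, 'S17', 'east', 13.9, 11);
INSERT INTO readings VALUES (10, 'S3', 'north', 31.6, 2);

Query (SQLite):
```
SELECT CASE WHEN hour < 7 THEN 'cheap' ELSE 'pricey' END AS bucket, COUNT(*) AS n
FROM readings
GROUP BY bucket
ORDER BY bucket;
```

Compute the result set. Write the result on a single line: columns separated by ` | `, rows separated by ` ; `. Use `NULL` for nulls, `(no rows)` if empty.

cheap | 5 ; pricey | 5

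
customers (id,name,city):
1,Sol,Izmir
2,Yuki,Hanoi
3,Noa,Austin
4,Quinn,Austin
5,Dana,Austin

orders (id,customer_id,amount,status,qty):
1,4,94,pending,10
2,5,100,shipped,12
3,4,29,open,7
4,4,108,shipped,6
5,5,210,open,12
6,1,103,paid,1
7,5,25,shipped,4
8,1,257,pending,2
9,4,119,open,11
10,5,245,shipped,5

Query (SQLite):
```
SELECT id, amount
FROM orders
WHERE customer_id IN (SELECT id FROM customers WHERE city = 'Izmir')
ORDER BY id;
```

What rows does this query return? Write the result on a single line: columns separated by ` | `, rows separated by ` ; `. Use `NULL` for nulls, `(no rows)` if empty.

Inner query: customers.id where city = 'Izmir'.
Outer: keep orders rows whose customer_id is in that set.
Inner query → {1}

6 | 103 ; 8 | 257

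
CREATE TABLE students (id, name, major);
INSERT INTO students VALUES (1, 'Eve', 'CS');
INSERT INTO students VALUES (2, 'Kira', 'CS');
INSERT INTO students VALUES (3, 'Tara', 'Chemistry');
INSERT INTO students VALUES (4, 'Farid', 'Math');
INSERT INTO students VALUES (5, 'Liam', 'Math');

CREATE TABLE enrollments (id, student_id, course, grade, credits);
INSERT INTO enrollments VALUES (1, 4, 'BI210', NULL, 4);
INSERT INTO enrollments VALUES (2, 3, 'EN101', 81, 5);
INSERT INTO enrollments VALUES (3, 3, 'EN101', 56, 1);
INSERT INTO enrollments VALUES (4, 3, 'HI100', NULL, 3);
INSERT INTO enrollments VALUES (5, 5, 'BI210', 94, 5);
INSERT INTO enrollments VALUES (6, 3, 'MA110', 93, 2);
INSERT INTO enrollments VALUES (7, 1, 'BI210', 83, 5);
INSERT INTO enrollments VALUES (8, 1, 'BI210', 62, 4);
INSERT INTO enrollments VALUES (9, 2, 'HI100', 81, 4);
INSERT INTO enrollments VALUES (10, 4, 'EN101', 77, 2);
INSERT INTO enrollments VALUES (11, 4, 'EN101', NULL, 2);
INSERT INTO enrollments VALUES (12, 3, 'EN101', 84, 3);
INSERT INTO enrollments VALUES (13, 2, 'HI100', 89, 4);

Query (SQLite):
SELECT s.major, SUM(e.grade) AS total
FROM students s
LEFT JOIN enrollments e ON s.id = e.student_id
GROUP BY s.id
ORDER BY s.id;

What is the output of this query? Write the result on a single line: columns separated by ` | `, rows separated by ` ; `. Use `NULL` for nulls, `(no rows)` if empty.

LEFT JOIN keeps every students row; unmatched ones get NULL for enrollments columns.
Group by students.id and compute SUM(e.grade). SUM over an all-NULL group is NULL.
  1: ids {7, 8} → SUM(e.grade)=145
  2: ids {9, 13} → SUM(e.grade)=170
  3: ids {2, 3, 4, 6, 12} → SUM(e.grade)=314
  4: ids {1, 10, 11} → SUM(e.grade)=77
  5: ids {5} → SUM(e.grade)=94

CS | 145 ; CS | 170 ; Chemistry | 314 ; Math | 77 ; Math | 94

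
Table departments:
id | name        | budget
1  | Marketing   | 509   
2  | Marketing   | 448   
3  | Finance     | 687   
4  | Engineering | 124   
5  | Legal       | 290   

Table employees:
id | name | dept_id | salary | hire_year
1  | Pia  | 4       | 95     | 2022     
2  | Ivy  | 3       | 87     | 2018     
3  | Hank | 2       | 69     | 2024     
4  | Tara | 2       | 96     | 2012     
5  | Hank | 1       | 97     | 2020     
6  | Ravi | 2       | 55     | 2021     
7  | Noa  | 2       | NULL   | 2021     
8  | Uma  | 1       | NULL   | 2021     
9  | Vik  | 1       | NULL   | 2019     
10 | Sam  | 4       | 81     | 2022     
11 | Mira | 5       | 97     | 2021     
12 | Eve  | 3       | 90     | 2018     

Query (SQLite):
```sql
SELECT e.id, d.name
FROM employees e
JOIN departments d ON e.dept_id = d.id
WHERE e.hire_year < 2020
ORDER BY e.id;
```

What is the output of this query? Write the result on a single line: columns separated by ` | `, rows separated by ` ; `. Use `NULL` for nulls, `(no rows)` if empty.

Each employees row matches the departments row where dept_id = departments.id.
Then keep rows with e.hire_year < 2020.

2 | Finance ; 4 | Marketing ; 9 | Marketing ; 12 | Finance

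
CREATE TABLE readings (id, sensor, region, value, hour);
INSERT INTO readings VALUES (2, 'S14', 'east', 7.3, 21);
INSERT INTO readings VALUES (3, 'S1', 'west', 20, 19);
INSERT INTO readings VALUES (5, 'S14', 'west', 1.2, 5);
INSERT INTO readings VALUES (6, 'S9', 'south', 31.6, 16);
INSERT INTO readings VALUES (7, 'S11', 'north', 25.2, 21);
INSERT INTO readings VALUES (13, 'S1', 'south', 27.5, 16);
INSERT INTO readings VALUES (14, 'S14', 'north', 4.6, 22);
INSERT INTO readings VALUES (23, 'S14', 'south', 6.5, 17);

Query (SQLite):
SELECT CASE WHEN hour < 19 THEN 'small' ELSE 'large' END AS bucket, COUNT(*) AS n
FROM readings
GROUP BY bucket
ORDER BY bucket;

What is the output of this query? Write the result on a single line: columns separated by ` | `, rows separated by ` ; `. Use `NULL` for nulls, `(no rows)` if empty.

large | 4 ; small | 4

Bucket rows by hour < 19 → 'small' else 'large'; count each bucket.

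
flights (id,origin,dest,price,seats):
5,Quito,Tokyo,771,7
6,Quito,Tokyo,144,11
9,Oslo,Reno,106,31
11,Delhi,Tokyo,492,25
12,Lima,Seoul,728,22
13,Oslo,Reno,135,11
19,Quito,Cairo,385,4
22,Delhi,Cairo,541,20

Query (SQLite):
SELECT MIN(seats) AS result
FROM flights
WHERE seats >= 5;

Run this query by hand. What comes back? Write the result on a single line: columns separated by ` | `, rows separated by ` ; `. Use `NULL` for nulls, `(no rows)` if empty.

7

Rows where seats >= 5 → seats values: [7, 11, 31, 25, 22, 11, 20].
MIN of non-NULL values = 7.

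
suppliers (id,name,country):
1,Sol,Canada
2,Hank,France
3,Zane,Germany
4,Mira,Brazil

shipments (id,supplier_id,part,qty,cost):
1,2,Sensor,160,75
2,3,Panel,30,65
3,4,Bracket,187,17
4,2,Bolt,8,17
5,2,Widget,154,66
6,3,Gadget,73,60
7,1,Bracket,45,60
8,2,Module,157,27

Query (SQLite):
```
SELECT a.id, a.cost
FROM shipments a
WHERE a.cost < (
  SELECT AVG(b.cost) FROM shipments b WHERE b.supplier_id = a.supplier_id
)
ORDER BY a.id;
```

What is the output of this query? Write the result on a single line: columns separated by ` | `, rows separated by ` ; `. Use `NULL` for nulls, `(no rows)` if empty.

4 | 17 ; 6 | 60 ; 8 | 27

For each shipments row a, compute AVG(cost) over rows sharing a.supplier_id.
Keep row a if a.cost < that per-group AVG.
  supplier_id=1: AVG(cost) = 60.0
  supplier_id=2: AVG(cost) = 46.25
  supplier_id=3: AVG(cost) = 62.5
  supplier_id=4: AVG(cost) = 17.0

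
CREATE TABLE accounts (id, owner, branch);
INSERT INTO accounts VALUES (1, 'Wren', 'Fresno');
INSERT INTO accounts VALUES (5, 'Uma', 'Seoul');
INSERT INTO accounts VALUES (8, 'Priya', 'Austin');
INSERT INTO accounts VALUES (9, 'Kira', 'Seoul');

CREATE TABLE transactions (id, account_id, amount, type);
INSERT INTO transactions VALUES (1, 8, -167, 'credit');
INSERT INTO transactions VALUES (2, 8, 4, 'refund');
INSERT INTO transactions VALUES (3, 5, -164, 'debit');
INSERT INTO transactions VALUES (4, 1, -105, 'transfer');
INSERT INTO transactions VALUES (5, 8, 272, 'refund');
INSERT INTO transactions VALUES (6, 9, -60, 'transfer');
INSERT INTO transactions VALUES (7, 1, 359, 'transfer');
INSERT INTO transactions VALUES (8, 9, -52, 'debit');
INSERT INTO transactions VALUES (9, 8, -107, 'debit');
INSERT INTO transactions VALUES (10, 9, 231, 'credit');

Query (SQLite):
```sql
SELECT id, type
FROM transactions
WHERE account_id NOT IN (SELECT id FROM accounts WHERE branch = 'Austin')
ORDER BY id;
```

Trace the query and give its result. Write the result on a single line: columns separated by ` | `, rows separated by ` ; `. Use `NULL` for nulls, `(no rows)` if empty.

3 | debit ; 4 | transfer ; 6 | transfer ; 7 | transfer ; 8 | debit ; 10 | credit

Inner query: accounts.id where branch = 'Austin'.
Outer: keep transactions rows whose account_id is not in that set.
Inner query → {8}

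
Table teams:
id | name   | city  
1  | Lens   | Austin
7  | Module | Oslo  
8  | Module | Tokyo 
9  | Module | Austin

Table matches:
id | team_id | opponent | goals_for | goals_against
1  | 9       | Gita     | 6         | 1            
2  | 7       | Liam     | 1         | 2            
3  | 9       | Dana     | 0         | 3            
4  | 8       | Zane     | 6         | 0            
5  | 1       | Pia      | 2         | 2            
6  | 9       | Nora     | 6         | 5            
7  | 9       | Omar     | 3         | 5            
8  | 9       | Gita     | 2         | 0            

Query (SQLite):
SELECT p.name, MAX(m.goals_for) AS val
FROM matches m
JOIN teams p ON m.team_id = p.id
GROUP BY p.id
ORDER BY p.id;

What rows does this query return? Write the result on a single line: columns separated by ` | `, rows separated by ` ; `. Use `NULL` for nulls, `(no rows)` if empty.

Lens | 2 ; Module | 1 ; Module | 6 ; Module | 6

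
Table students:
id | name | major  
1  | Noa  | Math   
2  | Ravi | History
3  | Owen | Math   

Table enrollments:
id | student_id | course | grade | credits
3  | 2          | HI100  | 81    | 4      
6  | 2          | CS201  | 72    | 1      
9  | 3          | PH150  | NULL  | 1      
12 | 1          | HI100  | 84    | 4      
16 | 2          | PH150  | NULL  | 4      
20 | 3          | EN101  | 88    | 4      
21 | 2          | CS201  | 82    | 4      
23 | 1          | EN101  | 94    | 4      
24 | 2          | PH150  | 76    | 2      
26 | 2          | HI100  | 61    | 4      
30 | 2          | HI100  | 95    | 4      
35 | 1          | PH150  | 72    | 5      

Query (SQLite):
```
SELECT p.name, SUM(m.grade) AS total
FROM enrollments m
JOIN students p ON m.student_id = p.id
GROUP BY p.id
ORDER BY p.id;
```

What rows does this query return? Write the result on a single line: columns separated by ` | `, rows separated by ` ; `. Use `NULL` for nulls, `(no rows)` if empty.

Join each enrollments row to its students via student_id.
Group joined rows by students.id; compute SUM(m.grade) per group.
  1: ids {12, 23, 35} → SUM(m.grade)=250
  2: ids {3, 6, 16, 21, 24, 26, 30} → SUM(m.grade)=467
  3: ids {9, 20} → SUM(m.grade)=88

Noa | 250 ; Ravi | 467 ; Owen | 88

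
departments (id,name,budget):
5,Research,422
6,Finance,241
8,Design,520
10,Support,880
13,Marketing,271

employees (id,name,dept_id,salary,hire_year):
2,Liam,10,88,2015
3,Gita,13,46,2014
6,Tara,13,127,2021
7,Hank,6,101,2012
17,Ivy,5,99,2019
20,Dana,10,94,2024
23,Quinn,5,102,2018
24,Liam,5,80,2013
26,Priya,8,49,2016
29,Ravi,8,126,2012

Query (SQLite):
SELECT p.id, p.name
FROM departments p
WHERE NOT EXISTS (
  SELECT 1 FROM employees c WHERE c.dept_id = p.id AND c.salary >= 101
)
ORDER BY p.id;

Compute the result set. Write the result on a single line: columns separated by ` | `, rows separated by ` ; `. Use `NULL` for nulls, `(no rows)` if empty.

10 | Support

For each departments row, check whether any employees with matching dept_id has salary >= 101.
Keep rows where that is false.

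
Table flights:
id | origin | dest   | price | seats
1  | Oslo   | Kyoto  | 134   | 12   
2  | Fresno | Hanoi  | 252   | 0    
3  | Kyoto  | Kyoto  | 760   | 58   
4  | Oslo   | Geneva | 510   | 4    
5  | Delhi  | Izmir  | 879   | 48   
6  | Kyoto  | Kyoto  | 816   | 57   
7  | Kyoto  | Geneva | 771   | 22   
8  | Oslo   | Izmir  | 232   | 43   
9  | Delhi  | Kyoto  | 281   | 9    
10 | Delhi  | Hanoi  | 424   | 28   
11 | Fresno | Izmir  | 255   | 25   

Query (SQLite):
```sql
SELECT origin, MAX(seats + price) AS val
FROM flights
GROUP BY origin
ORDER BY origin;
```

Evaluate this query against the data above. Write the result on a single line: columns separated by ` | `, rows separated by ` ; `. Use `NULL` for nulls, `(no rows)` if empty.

Delhi | 927 ; Fresno | 280 ; Kyoto | 873 ; Oslo | 514

For each row compute seats + price.
Group by origin; take MAX of the expression per group.
  Delhi: ids {5, 9, 10} → MAX(seats + price)=927
  Fresno: ids {2, 11} → MAX(seats + price)=280
  Kyoto: ids {3, 6, 7} → MAX(seats + price)=873
  Oslo: ids {1, 4, 8} → MAX(seats + price)=514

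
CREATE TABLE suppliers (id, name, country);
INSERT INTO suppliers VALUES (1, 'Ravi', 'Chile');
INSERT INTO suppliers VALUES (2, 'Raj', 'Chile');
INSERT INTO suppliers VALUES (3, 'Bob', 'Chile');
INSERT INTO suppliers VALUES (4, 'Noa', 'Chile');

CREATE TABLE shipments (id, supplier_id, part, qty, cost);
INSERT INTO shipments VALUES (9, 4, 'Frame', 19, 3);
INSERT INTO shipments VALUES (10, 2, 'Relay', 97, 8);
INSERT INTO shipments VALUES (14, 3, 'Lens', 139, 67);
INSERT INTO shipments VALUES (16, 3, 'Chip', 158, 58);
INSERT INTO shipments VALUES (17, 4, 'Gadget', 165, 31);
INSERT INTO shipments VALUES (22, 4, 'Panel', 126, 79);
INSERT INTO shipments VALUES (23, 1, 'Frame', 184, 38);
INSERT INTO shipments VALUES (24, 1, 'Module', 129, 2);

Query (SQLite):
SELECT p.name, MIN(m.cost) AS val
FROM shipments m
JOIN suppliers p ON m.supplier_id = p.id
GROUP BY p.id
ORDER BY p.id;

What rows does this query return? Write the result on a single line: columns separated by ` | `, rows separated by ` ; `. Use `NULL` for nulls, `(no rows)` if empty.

Ravi | 2 ; Raj | 8 ; Bob | 58 ; Noa | 3

Join each shipments row to its suppliers via supplier_id.
Group joined rows by suppliers.id; compute MIN(m.cost) per group.
  1: ids {23, 24} → MIN(m.cost)=2
  2: ids {10} → MIN(m.cost)=8
  3: ids {14, 16} → MIN(m.cost)=58
  4: ids {9, 17, 22} → MIN(m.cost)=3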